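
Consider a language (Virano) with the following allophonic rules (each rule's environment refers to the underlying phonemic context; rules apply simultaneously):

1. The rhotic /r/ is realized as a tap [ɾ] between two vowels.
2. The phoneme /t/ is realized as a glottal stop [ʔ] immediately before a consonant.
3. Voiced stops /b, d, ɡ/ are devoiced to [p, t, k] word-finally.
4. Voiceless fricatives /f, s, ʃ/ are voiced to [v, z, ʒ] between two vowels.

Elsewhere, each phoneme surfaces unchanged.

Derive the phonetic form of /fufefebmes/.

/f/ (word-initial) fails the environment for rule 4, so it stays [f].
/u/ (between /f/ and /f/) is unaffected → [u].
/f/ (between /u/ and /e/) occurs between two vowels → [v] by rule 4.
/e/ (between /f/ and /f/) is unaffected → [e].
/f/ (between /e/ and /e/) occurs between two vowels → [v] by rule 4.
/e/ — not in any rule's target class → [e].
/b/ — between /e/ and /m/; rule 3 does not apply here → [b].
/m/ — not in any rule's target class → [m].
/e/ (between /m/ and /s/): no rule targets it → [e].
/s/ (word-final) is in the target of rule 4 but the environment (between two vowels) is not met → [s].

[fuvevebmes]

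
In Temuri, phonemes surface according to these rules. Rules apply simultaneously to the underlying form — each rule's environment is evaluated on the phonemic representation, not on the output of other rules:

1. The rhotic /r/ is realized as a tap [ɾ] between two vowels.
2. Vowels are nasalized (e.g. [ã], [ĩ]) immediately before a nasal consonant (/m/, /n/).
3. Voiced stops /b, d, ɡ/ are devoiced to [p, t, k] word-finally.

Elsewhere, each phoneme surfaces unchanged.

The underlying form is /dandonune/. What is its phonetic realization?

[dãndõnũne]

/d/ (word-initial) is in the target of rule 3 but the environment (word-finally) is not met → [d].
Rule 2 applies to /a/ (between /d/ and /n/: before a nasal consonant) → [ã].
/n/ stays [n].
/d/ (between /n/ and /o/) is in the target of rule 3 but the environment (word-finally) is not met → [d].
/o/ (between /d/ and /n/): before a nasal consonant, so rule 2 applies → [õ].
/n/ stays [n].
/u/ meets the environment for rule 2 (before a nasal consonant) → [ũ].
/n/ — not in any rule's target class → [n].
/e/ (word-final) is in the target of rule 2 but the environment (before a nasal consonant) is not met → [e].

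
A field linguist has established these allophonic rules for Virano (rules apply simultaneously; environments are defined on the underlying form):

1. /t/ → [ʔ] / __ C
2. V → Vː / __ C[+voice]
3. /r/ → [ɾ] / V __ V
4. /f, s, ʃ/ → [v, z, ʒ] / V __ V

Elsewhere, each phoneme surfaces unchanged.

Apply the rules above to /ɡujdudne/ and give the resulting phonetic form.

/ɡ/ — not in any rule's target class → [ɡ].
/u/ meets the environment for rule 2 (before a voiced consonant) → [uː].
/j/ — not in any rule's target class → [j].
/d/ (between /j/ and /u/): no rule targets it → [d].
/u/ — between /d/ and /d/, before a voiced consonant — surfaces as [uː] (rule 2).
/d/ — not in any rule's target class → [d].
/n/ stays [n].
/e/ — word-final; rule 2 does not apply here → [e].

[ɡuːjduːdne]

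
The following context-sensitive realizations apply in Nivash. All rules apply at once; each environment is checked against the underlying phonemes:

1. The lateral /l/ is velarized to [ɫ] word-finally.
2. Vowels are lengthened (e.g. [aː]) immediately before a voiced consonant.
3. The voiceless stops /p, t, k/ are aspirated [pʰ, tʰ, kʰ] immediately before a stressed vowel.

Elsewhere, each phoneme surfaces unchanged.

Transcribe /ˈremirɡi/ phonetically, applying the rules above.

/r/ (word-initial): no rule targets it → [r].
Rule 2 applies to /e/ (between /r/ and /m/: before a voiced consonant) → [eː].
/m/ — not in any rule's target class → [m].
Rule 2 applies to /i/ (between /m/ and /r/: before a voiced consonant) → [iː].
/r/ (between /i/ and /ɡ/): no rule targets it → [r].
/ɡ/ (between /r/ and /i/) is unaffected → [ɡ].
/i/ (word-final): rule 2 targets it, but not before a voiced consonant → unchanged [i].

[ˈreːmiːrɡi]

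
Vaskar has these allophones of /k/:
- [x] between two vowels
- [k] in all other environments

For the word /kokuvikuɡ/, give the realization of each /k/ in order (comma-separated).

Occurrence 1 (position 1): no conditioning environment matches → elsewhere allophone [k].
Occurrence 2 (position 3): between two vowels → [x].
Occurrence 3 (position 7): between two vowels → [x].

[k], [x], [x]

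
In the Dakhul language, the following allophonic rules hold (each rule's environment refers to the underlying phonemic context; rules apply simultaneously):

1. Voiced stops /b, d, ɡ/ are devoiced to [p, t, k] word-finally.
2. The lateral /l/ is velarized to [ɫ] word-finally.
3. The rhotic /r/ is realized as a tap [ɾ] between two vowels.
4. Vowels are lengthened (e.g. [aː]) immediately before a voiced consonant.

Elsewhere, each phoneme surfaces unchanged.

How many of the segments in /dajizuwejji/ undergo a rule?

Segments that undergo a rule: /a/ → [aː] (rule 4); /i/ → [iː] (rule 4); /u/ → [uː] (rule 4); /e/ → [eː] (rule 4).
All other segments surface unchanged.

4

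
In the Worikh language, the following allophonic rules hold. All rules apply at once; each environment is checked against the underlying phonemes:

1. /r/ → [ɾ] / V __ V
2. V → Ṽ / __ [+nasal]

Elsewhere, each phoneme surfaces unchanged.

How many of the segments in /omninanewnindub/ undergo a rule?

Segments that undergo a rule: /o/ → [õ] (rule 2); /i/ → [ĩ] (rule 2); /a/ → [ã] (rule 2); /i/ → [ĩ] (rule 2).
All other segments surface unchanged.

4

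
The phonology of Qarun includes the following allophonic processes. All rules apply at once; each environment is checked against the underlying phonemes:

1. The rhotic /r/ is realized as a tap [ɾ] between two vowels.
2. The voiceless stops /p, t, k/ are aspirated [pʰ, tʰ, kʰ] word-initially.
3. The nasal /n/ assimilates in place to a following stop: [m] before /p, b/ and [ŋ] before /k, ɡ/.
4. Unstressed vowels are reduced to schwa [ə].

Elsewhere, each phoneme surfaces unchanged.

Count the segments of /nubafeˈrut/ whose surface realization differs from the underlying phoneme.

4

Segments that undergo a rule: /u/ → [ə] (rule 4); /a/ → [ə] (rule 4); /e/ → [ə] (rule 4); /r/ → [ɾ] (rule 1).
All other segments surface unchanged.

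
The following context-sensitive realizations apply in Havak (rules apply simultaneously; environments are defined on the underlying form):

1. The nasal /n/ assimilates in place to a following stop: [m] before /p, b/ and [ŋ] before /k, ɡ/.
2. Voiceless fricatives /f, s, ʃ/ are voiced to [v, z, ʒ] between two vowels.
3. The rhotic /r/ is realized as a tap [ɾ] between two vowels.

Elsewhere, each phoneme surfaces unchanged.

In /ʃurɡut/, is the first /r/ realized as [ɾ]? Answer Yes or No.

No

/r/ (between /u/ and /ɡ/): rule 3 targets it, but not between two vowels → unchanged [r].
The actual realization is [r], not [ɾ].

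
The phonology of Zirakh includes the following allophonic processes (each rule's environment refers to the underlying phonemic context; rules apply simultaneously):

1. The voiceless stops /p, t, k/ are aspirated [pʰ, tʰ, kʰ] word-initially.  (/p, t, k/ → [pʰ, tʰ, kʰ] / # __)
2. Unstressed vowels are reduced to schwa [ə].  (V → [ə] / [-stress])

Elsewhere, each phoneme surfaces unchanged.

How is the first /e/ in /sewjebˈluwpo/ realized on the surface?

/e/ (between /s/ and /w/) occurs in an unstressed syllable → [ə] by rule 2.

[ə]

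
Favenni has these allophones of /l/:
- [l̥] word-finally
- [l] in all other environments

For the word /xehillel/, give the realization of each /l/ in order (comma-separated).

[l], [l], [l̥]

Occurrence 1 (position 5): no conditioning environment matches → elsewhere allophone [l].
Occurrence 2 (position 6): no conditioning environment matches → elsewhere allophone [l].
Occurrence 3 (position 8): word-finally → [l̥].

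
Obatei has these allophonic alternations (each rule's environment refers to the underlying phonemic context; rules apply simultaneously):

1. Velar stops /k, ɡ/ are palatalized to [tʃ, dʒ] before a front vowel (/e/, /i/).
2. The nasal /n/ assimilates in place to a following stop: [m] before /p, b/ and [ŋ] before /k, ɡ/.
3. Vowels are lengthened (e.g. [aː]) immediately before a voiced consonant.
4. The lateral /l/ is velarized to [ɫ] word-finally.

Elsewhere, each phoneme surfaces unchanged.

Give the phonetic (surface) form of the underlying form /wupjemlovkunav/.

[wupjeːmloːvkuːnaːv]

/u/ (between /w/ and /p/): rule 3 targets it, but not before a voiced consonant → unchanged [u].
/e/ (between /j/ and /m/): before a voiced consonant, so rule 3 applies → [eː].
/l/ (between /m/ and /o/) is in the target of rule 4 but the environment (word-finally) is not met → [l].
/o/ meets the environment for rule 3 (before a voiced consonant) → [oː].
/k/ (between /v/ and /u/): rule 1 targets it, but not before a front vowel → unchanged [k].
/u/ (between /k/ and /n/): before a voiced consonant, so rule 3 applies → [uː].
/n/ (between /u/ and /a/) is in the target of rule 2 but the environment (before a labial or velar stop) is not met → [n].
Rule 3 applies to /a/ (between /n/ and /v/: before a voiced consonant) → [aː].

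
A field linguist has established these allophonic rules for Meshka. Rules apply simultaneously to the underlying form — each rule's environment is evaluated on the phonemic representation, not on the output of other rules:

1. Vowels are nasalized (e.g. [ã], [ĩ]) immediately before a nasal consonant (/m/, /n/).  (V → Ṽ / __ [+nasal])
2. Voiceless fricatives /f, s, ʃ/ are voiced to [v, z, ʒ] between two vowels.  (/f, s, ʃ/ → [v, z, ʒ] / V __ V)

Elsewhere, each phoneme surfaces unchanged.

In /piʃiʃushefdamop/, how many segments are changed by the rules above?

3

Segments that undergo a rule: /ʃ/ → [ʒ] (rule 2); /ʃ/ → [ʒ] (rule 2); /a/ → [ã] (rule 1).
All other segments surface unchanged.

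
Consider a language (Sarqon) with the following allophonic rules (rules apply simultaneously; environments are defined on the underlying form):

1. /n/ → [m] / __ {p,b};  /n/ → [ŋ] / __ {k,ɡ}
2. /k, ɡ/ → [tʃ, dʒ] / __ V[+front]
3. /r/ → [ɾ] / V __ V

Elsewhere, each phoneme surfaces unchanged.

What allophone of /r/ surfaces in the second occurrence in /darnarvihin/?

[r]

/r/ (between /a/ and /v/): rule 3 targets it, but not between two vowels → unchanged [r].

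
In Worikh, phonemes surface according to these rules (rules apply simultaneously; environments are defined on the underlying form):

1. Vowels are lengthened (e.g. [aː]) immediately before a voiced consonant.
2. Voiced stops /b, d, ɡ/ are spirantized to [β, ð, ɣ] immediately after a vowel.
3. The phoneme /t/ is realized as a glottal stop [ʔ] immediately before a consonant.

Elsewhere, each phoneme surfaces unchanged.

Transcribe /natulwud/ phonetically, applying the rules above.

/n/ stays [n].
/a/ (between /n/ and /t/) fails the environment for rule 1, so it stays [a].
/t/ (between /a/ and /u/): rule 3 targets it, but not immediately before a consonant → unchanged [t].
/u/ — between /t/ and /l/, before a voiced consonant — surfaces as [uː] (rule 1).
/l/ stays [l].
/w/ stays [w].
/u/ (between /w/ and /d/): before a voiced consonant, so rule 1 applies → [uː].
/d/ meets the environment for rule 2 (immediately after a vowel) → [ð].

[natuːlwuːð]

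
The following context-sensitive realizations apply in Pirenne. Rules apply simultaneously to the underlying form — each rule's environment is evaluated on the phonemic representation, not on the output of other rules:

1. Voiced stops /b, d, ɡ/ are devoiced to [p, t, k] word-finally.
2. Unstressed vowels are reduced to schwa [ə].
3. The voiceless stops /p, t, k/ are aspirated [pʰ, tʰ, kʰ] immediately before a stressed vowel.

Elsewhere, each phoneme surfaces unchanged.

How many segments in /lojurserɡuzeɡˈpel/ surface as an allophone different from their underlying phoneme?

Segments that undergo a rule: /o/ → [ə] (rule 2); /u/ → [ə] (rule 2); /e/ → [ə] (rule 2); /u/ → [ə] (rule 2); /e/ → [ə] (rule 2); /p/ → [pʰ] (rule 3).
All other segments surface unchanged.

6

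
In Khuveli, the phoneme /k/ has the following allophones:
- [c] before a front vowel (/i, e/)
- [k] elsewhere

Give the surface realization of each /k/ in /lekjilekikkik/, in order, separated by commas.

Occurrence 1 (position 3): no conditioning environment matches → elsewhere allophone [k].
Occurrence 2 (position 8): before a front vowel → [c].
Occurrence 3 (position 10): no conditioning environment matches → elsewhere allophone [k].
Occurrence 4 (position 11): before a front vowel → [c].
Occurrence 5 (position 13): no conditioning environment matches → elsewhere allophone [k].

[k], [c], [k], [c], [k]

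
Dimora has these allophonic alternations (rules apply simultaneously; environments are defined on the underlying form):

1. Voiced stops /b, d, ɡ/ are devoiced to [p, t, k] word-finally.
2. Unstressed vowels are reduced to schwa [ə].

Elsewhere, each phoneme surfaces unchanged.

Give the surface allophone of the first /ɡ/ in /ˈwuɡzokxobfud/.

[ɡ]

/ɡ/ (between /u/ and /z/): rule 1 targets it, but not word-finally → unchanged [ɡ].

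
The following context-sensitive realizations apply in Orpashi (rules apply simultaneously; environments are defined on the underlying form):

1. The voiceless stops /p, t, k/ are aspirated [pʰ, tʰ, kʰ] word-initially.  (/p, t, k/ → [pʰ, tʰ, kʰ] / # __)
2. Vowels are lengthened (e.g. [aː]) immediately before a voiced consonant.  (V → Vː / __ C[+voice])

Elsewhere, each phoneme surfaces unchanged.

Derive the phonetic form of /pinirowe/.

/p/ (word-initial) occurs word-initially → [pʰ] by rule 1.
/i/ (between /p/ and /n/): before a voiced consonant, so rule 2 applies → [iː].
Rule 2 applies to /i/ (between /n/ and /r/: before a voiced consonant) → [iː].
Rule 2 applies to /o/ (between /r/ and /w/: before a voiced consonant) → [oː].
/e/ (word-final) fails the environment for rule 2, so it stays [e].

[pʰiːniːroːwe]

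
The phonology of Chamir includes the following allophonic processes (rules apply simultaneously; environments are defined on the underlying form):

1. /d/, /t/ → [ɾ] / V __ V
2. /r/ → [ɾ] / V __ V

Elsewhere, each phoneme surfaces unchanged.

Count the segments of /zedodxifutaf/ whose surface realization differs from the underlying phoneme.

2

Segments that undergo a rule: /d/ → [ɾ] (rule 1); /t/ → [ɾ] (rule 1).
All other segments surface unchanged.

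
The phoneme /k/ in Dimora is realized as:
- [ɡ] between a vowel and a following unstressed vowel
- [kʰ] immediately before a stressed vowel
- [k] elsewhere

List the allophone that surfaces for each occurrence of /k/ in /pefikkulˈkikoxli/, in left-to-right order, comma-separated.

Occurrence 1 (position 5): no conditioning environment matches → elsewhere allophone [k].
Occurrence 2 (position 6): no conditioning environment matches → elsewhere allophone [k].
Occurrence 3 (position 9): immediately before a stressed vowel → [kʰ].
Occurrence 4 (position 11): between a vowel and a following unstressed vowel → [ɡ].

[k], [k], [kʰ], [ɡ]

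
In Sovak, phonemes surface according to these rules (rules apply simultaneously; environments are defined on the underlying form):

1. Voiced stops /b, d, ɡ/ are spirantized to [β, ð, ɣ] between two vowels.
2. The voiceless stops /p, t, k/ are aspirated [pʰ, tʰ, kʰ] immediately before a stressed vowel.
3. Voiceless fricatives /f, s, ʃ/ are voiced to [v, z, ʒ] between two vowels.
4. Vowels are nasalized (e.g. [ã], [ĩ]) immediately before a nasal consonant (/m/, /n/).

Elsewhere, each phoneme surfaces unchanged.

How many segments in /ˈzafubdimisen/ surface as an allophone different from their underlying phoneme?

Segments that undergo a rule: /f/ → [v] (rule 3); /i/ → [ĩ] (rule 4); /s/ → [z] (rule 3); /e/ → [ẽ] (rule 4).
All other segments surface unchanged.

4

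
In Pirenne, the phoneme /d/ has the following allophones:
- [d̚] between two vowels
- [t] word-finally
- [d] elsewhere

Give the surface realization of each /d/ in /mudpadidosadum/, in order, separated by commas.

[d], [d̚], [d̚], [d̚]

Occurrence 1 (position 3): no conditioning environment matches → elsewhere allophone [d].
Occurrence 2 (position 6): between two vowels → [d̚].
Occurrence 3 (position 8): between two vowels → [d̚].
Occurrence 4 (position 12): between two vowels → [d̚].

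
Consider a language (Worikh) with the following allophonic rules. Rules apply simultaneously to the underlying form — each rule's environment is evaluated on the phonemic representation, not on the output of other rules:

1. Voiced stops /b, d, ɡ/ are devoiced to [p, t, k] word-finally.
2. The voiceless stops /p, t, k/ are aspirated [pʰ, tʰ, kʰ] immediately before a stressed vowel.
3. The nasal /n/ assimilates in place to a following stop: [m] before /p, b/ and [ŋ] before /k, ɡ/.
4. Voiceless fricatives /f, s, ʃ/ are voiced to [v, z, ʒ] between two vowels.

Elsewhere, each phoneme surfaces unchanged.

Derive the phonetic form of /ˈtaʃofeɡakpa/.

/t/ (word-initial) occurs immediately before a stressed vowel → [tʰ] by rule 2.
/a/ — not in any rule's target class → [a].
/ʃ/ (between /a/ and /o/) occurs between two vowels → [ʒ] by rule 4.
/o/ (between /ʃ/ and /f/): no rule targets it → [o].
/f/ meets the environment for rule 4 (between two vowels) → [v].
/e/ (between /f/ and /ɡ/): no rule targets it → [e].
/ɡ/ (between /e/ and /a/): rule 1 targets it, but not word-finally → unchanged [ɡ].
/a/ (between /ɡ/ and /k/) is unaffected → [a].
/k/ — between /a/ and /p/; rule 2 does not apply here → [k].
/p/ — between /k/ and /a/; rule 2 does not apply here → [p].
/a/ (word-final) is unaffected → [a].

[ˈtʰaʒoveɡakpa]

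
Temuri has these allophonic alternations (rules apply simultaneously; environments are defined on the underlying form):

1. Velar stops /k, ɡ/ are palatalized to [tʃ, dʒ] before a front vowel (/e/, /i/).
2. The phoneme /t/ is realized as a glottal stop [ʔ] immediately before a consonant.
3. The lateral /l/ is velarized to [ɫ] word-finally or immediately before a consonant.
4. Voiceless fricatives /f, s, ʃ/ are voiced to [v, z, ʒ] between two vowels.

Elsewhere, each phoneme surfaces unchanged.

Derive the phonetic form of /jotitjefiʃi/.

[jotiʔjeviʒi]

/t/ (between /o/ and /i/) is in the target of rule 2 but the environment (immediately before a consonant) is not met → [t].
Rule 2 applies to /t/ (between /i/ and /j/: immediately before a consonant) → [ʔ].
/f/ — between /e/ and /i/, between two vowels — surfaces as [v] (rule 4).
/ʃ/ meets the environment for rule 4 (between two vowels) → [ʒ].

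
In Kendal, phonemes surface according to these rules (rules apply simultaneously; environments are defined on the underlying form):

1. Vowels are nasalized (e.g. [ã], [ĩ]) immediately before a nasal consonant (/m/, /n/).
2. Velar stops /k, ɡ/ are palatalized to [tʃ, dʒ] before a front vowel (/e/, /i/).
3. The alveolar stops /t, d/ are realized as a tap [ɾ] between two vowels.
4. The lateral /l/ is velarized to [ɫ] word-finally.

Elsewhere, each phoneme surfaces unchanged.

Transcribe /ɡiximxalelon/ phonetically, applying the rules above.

/ɡ/ — word-initial, before a front vowel — surfaces as [dʒ] (rule 2).
/i/ (between /ɡ/ and /x/) is in the target of rule 1 but the environment (before a nasal consonant) is not met → [i].
/x/ stays [x].
/i/ — between /x/ and /m/, before a nasal consonant — surfaces as [ĩ] (rule 1).
/m/ (between /i/ and /x/) is unaffected → [m].
/x/ stays [x].
/a/ (between /x/ and /l/) fails the environment for rule 1, so it stays [a].
/l/ (between /a/ and /e/): rule 4 targets it, but not word-finally → unchanged [l].
/e/ (between /l/ and /l/) fails the environment for rule 1, so it stays [e].
/l/ (between /e/ and /o/) fails the environment for rule 4, so it stays [l].
/o/ (between /l/ and /n/) occurs before a nasal consonant → [õ] by rule 1.
/n/ stays [n].

[dʒixĩmxalelõn]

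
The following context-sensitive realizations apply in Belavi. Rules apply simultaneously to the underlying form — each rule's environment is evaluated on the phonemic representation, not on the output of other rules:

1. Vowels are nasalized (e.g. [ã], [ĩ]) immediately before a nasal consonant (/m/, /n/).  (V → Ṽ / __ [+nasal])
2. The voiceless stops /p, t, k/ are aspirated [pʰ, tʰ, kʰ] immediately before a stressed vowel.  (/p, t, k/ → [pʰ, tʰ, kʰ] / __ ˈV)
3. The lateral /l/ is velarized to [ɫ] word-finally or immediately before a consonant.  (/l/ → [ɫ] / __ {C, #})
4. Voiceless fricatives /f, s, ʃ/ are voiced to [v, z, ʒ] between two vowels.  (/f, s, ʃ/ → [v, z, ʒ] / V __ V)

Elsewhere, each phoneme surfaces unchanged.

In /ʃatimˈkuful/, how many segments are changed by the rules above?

Segments that undergo a rule: /i/ → [ĩ] (rule 1); /k/ → [kʰ] (rule 2); /f/ → [v] (rule 4); /l/ → [ɫ] (rule 3).
All other segments surface unchanged.

4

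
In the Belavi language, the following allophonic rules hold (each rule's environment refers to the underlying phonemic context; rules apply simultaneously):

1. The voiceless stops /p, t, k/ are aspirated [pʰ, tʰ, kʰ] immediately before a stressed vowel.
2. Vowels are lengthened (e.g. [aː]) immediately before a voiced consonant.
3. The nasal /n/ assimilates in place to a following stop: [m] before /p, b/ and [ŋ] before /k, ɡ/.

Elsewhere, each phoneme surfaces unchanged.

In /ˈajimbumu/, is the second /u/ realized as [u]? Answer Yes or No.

Yes

/u/ (word-final): rule 2 targets it, but not before a voiced consonant → unchanged [u].
The actual realization is [u], which matches [u].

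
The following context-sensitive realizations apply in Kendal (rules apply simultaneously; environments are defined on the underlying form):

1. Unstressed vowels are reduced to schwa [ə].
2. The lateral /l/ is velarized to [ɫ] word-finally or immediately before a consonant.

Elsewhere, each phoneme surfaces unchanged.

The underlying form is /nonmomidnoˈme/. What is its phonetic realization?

/n/ (word-initial): no rule targets it → [n].
/o/ — between /n/ and /n/, in an unstressed syllable — surfaces as [ə] (rule 1).
/n/ (between /o/ and /m/): no rule targets it → [n].
/m/ (between /n/ and /o/) is unaffected → [m].
/o/ meets the environment for rule 1 (in an unstressed syllable) → [ə].
/m/ (between /o/ and /i/): no rule targets it → [m].
/i/ meets the environment for rule 1 (in an unstressed syllable) → [ə].
/d/ (between /i/ and /n/): no rule targets it → [d].
/n/ (between /d/ and /o/): no rule targets it → [n].
/o/ meets the environment for rule 1 (in an unstressed syllable) → [ə].
/m/ (between /o/ and /e/) is unaffected → [m].
/e/ (word-final) fails the environment for rule 1, so it stays [e].

[nənməmədnəˈme]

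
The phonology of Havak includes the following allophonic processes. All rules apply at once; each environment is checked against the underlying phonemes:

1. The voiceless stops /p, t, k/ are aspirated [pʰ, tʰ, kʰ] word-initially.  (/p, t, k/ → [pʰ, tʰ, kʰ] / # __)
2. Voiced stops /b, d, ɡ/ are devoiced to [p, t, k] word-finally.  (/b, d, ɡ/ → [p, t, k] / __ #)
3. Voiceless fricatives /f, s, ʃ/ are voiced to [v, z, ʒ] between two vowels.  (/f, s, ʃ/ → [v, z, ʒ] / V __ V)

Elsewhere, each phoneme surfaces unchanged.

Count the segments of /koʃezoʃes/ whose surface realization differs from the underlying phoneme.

Segments that undergo a rule: /k/ → [kʰ] (rule 1); /ʃ/ → [ʒ] (rule 3); /ʃ/ → [ʒ] (rule 3).
All other segments surface unchanged.

3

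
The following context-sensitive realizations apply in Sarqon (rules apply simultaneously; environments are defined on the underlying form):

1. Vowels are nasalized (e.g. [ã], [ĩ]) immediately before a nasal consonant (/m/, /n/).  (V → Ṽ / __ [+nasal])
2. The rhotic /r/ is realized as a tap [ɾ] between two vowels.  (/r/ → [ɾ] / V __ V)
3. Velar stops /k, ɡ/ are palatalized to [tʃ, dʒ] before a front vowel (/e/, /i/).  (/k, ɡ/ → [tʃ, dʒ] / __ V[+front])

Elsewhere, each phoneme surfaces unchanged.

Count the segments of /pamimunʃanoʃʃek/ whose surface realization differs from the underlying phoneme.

Segments that undergo a rule: /a/ → [ã] (rule 1); /i/ → [ĩ] (rule 1); /u/ → [ũ] (rule 1); /a/ → [ã] (rule 1).
All other segments surface unchanged.

4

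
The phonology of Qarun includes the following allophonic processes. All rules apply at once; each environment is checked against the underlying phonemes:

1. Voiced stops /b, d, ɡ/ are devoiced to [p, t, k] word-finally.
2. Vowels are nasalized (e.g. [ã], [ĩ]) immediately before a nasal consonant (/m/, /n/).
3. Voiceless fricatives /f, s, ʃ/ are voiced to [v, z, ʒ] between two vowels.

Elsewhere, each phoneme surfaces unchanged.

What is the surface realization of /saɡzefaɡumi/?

[saɡzevaɡũmi]

/s/ (word-initial) is in the target of rule 3 but the environment (between two vowels) is not met → [s].
/a/ (between /s/ and /ɡ/) is in the target of rule 2 but the environment (before a nasal consonant) is not met → [a].
/ɡ/ (between /a/ and /z/): rule 1 targets it, but not word-finally → unchanged [ɡ].
/e/ (between /z/ and /f/) fails the environment for rule 2, so it stays [e].
Rule 3 applies to /f/ (between /e/ and /a/: between two vowels) → [v].
/a/ (between /f/ and /ɡ/) is in the target of rule 2 but the environment (before a nasal consonant) is not met → [a].
/ɡ/ (between /a/ and /u/) is in the target of rule 1 but the environment (word-finally) is not met → [ɡ].
/u/ (between /ɡ/ and /m/): before a nasal consonant, so rule 2 applies → [ũ].
/i/ (word-final): rule 2 targets it, but not before a nasal consonant → unchanged [i].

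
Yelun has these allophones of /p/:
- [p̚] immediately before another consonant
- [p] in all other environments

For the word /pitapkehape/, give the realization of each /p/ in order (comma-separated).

Occurrence 1 (position 1): no conditioning environment matches → elsewhere allophone [p].
Occurrence 2 (position 5): immediately before another consonant → [p̚].
Occurrence 3 (position 10): no conditioning environment matches → elsewhere allophone [p].

[p], [p̚], [p]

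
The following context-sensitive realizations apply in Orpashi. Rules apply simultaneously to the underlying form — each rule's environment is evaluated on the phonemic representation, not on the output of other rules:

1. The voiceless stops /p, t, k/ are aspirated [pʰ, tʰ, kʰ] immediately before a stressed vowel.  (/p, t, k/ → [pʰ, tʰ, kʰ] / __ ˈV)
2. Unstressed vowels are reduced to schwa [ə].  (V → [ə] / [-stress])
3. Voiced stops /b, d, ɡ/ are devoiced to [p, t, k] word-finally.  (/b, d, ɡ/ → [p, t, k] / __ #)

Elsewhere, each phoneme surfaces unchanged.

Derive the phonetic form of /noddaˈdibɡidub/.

[nəddəˈdibɡədəp]

/n/ (word-initial) is unaffected → [n].
/o/ (between /n/ and /d/) occurs in an unstressed syllable → [ə] by rule 2.
/d/ (between /o/ and /d/): rule 3 targets it, but not word-finally → unchanged [d].
/d/ (between /d/ and /a/): rule 3 targets it, but not word-finally → unchanged [d].
/a/ — between /d/ and /d/, in an unstressed syllable — surfaces as [ə] (rule 2).
/d/ (between /a/ and /i/) fails the environment for rule 3, so it stays [d].
/i/ (between /d/ and /b/): rule 2 targets it, but not in an unstressed syllable → unchanged [i].
/b/ (between /i/ and /ɡ/) is in the target of rule 3 but the environment (word-finally) is not met → [b].
/ɡ/ (between /b/ and /i/) fails the environment for rule 3, so it stays [ɡ].
Rule 2 applies to /i/ (between /ɡ/ and /d/: in an unstressed syllable) → [ə].
/d/ (between /i/ and /u/): rule 3 targets it, but not word-finally → unchanged [d].
/u/ meets the environment for rule 2 (in an unstressed syllable) → [ə].
/b/ meets the environment for rule 3 (word-finally) → [p].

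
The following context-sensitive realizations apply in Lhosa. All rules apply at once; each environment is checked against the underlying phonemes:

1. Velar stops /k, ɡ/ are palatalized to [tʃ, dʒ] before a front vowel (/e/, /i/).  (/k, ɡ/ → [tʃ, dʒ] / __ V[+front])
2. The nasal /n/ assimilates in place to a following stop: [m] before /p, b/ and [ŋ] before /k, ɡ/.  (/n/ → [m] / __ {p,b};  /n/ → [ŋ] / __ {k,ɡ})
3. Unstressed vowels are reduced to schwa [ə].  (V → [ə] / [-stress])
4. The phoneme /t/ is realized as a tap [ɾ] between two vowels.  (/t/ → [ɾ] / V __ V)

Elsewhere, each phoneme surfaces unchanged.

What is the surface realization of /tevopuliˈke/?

[təvəpələˈtʃe]

/t/ (word-initial) is in the target of rule 4 but the environment (between two vowels) is not met → [t].
/e/ (between /t/ and /v/): in an unstressed syllable, so rule 3 applies → [ə].
/o/ — between /v/ and /p/, in an unstressed syllable — surfaces as [ə] (rule 3).
/u/ meets the environment for rule 3 (in an unstressed syllable) → [ə].
/i/ meets the environment for rule 3 (in an unstressed syllable) → [ə].
Rule 1 applies to /k/ (between /i/ and /e/: before a front vowel) → [tʃ].
/e/ — word-final; rule 3 does not apply here → [e].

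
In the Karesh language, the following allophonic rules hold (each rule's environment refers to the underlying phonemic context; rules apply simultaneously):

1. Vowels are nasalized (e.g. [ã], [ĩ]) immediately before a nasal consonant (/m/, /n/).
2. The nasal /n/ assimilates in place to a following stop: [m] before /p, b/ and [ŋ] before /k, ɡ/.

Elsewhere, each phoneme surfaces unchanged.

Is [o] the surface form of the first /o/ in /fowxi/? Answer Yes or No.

/o/ (between /f/ and /w/): rule 1 targets it, but not before a nasal consonant → unchanged [o].
The actual realization is [o], which matches [o].

Yes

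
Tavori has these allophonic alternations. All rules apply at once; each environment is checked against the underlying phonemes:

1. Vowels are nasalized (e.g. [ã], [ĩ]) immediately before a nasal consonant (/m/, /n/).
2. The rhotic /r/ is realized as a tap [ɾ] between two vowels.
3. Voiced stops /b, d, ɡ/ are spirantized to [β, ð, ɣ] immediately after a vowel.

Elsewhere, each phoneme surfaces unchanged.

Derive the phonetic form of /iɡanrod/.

/i/ (word-initial) is in the target of rule 1 but the environment (before a nasal consonant) is not met → [i].
/ɡ/ — between /i/ and /a/, immediately after a vowel — surfaces as [ɣ] (rule 3).
/a/ (between /ɡ/ and /n/) occurs before a nasal consonant → [ã] by rule 1.
/n/ — not in any rule's target class → [n].
/r/ (between /n/ and /o/) fails the environment for rule 2, so it stays [r].
/o/ (between /r/ and /d/): rule 1 targets it, but not before a nasal consonant → unchanged [o].
/d/ (word-final): immediately after a vowel, so rule 3 applies → [ð].

[iɣãnroð]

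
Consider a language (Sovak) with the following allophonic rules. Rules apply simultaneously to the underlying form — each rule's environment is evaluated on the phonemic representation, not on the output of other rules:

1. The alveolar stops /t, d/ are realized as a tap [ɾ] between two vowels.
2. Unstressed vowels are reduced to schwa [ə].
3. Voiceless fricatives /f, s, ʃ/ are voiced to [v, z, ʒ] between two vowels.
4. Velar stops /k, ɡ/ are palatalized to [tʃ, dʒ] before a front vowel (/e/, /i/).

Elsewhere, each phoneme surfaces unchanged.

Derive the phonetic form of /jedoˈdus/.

/j/ (word-initial): no rule targets it → [j].
/e/ (between /j/ and /d/) occurs in an unstressed syllable → [ə] by rule 2.
/d/ (between /e/ and /o/): between two vowels, so rule 1 applies → [ɾ].
Rule 2 applies to /o/ (between /d/ and /d/: in an unstressed syllable) → [ə].
/d/ meets the environment for rule 1 (between two vowels) → [ɾ].
/u/ (between /d/ and /s/) fails the environment for rule 2, so it stays [u].
/s/ (word-final) fails the environment for rule 3, so it stays [s].

[jəɾəˈɾus]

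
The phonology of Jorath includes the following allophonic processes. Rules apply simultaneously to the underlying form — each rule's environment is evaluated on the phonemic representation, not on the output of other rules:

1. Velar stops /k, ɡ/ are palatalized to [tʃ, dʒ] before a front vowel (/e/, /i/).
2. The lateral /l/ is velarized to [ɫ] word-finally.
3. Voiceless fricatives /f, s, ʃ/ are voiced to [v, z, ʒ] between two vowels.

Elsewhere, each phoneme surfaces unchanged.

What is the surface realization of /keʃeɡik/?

/k/ (word-initial): before a front vowel, so rule 1 applies → [tʃ].
/e/ stays [e].
/ʃ/ meets the environment for rule 3 (between two vowels) → [ʒ].
/e/ stays [e].
/ɡ/ meets the environment for rule 1 (before a front vowel) → [dʒ].
/i/ (between /ɡ/ and /k/): no rule targets it → [i].
/k/ (word-final) fails the environment for rule 1, so it stays [k].

[tʃeʒedʒik]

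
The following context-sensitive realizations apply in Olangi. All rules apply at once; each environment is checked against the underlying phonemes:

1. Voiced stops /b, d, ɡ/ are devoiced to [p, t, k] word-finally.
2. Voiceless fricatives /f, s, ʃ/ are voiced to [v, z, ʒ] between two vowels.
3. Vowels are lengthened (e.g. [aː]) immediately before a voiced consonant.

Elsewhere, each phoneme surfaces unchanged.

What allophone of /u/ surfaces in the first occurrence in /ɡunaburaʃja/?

[uː]

Rule 3 applies to /u/ (between /ɡ/ and /n/: before a voiced consonant) → [uː].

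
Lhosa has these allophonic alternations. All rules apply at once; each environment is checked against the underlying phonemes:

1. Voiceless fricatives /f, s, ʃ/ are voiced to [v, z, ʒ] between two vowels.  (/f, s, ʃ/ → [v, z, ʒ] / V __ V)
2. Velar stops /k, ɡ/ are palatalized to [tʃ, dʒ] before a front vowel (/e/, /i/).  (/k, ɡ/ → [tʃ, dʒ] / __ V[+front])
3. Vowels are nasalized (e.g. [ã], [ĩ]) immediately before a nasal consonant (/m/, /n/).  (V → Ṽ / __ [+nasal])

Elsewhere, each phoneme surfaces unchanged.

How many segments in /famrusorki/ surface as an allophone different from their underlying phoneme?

3

Segments that undergo a rule: /a/ → [ã] (rule 3); /s/ → [z] (rule 1); /k/ → [tʃ] (rule 2).
All other segments surface unchanged.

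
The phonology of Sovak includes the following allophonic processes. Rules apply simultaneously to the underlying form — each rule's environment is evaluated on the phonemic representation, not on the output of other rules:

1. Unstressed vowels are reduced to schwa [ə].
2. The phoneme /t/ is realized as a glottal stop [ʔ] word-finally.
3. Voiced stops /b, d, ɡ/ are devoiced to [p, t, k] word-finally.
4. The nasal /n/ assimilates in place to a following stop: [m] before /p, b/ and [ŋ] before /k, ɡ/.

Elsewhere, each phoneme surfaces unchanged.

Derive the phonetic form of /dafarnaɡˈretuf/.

[dəfərnəɡˈretəf]

/d/ (word-initial): rule 3 targets it, but not word-finally → unchanged [d].
/a/ — between /d/ and /f/, in an unstressed syllable — surfaces as [ə] (rule 1).
/f/ — not in any rule's target class → [f].
/a/ (between /f/ and /r/) occurs in an unstressed syllable → [ə] by rule 1.
/r/ — not in any rule's target class → [r].
/n/ (between /r/ and /a/) fails the environment for rule 4, so it stays [n].
/a/ (between /n/ and /ɡ/): in an unstressed syllable, so rule 1 applies → [ə].
/ɡ/ — between /a/ and /r/; rule 3 does not apply here → [ɡ].
/r/ stays [r].
/e/ (between /r/ and /t/): rule 1 targets it, but not in an unstressed syllable → unchanged [e].
/t/ (between /e/ and /u/): rule 2 targets it, but not word-finally → unchanged [t].
Rule 1 applies to /u/ (between /t/ and /f/: in an unstressed syllable) → [ə].
/f/ (word-final): no rule targets it → [f].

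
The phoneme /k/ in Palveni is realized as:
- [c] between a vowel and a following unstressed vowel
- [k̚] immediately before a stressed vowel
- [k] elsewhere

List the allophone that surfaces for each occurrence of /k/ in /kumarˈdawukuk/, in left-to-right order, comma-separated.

[k], [c], [k]

Occurrence 1 (position 1): no conditioning environment matches → elsewhere allophone [k].
Occurrence 2 (position 10): between a vowel and a following unstressed vowel → [c].
Occurrence 3 (position 12): no conditioning environment matches → elsewhere allophone [k].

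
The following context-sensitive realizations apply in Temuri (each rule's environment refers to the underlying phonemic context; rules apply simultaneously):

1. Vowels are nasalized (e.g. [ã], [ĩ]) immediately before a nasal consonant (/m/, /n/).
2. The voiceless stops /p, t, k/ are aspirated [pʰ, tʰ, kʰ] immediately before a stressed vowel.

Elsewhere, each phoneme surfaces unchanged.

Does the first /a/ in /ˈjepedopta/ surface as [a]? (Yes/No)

/a/ (word-final) fails the environment for rule 1, so it stays [a].
The actual realization is [a], which matches [a].

Yes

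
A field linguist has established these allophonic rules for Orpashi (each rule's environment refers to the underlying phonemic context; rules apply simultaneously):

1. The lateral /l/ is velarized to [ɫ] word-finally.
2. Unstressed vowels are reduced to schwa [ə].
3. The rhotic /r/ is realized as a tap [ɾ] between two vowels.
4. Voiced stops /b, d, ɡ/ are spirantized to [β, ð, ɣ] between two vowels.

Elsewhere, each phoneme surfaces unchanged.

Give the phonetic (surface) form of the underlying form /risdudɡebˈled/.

[rəsdədɡəbˈled]

/r/ (word-initial) is in the target of rule 3 but the environment (between two vowels) is not met → [r].
Rule 2 applies to /i/ (between /r/ and /s/: in an unstressed syllable) → [ə].
/s/ stays [s].
/d/ — between /s/ and /u/; rule 4 does not apply here → [d].
Rule 2 applies to /u/ (between /d/ and /d/: in an unstressed syllable) → [ə].
/d/ (between /u/ and /ɡ/) fails the environment for rule 4, so it stays [d].
/ɡ/ (between /d/ and /e/) is in the target of rule 4 but the environment (between two vowels) is not met → [ɡ].
Rule 2 applies to /e/ (between /ɡ/ and /b/: in an unstressed syllable) → [ə].
/b/ — between /e/ and /l/; rule 4 does not apply here → [b].
/l/ (between /b/ and /e/) fails the environment for rule 1, so it stays [l].
/e/ (between /l/ and /d/) is in the target of rule 2 but the environment (in an unstressed syllable) is not met → [e].
/d/ — word-final; rule 4 does not apply here → [d].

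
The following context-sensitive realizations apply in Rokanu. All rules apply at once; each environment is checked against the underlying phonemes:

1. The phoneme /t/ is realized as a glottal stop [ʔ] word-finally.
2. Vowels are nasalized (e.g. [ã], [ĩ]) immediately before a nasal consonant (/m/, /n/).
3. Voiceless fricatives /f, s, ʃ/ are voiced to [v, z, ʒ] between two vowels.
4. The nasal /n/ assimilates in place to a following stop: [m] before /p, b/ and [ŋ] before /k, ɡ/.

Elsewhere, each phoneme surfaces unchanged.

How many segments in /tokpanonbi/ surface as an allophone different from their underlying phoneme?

3

Segments that undergo a rule: /a/ → [ã] (rule 2); /o/ → [õ] (rule 2); /n/ → [m] (rule 4).
All other segments surface unchanged.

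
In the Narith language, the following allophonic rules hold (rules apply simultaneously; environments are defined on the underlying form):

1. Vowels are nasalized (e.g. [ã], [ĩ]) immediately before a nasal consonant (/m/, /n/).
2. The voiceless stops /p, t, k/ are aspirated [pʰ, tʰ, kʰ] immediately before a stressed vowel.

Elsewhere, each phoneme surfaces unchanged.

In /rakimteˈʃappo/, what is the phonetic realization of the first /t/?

/t/ (between /m/ and /e/): rule 2 targets it, but not immediately before a stressed vowel → unchanged [t].

[t]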